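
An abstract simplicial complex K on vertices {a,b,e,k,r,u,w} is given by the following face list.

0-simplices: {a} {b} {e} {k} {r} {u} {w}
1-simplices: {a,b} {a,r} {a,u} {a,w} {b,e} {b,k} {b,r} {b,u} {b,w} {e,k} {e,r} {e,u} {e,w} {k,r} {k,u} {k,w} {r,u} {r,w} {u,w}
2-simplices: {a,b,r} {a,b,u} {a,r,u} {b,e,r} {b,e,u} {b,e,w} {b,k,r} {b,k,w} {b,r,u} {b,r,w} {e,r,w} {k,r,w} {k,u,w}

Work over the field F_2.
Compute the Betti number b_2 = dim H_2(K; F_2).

n_0=7 n_1=19 n_2=13  [Z2]
∂1: piv[ab,ar,au,aw,be,bk] rk=6  ker:br,bu,bw,ek,er,eu,ew,kr,ku,kw,ru,rw,uw
∂2: piv[abr,abu,aru,ber,beu,bew,bkr,bkw,brw,kuw] rk=10  ker:bru,erw,krw
b_2=(13−10)−0=3

b_2=3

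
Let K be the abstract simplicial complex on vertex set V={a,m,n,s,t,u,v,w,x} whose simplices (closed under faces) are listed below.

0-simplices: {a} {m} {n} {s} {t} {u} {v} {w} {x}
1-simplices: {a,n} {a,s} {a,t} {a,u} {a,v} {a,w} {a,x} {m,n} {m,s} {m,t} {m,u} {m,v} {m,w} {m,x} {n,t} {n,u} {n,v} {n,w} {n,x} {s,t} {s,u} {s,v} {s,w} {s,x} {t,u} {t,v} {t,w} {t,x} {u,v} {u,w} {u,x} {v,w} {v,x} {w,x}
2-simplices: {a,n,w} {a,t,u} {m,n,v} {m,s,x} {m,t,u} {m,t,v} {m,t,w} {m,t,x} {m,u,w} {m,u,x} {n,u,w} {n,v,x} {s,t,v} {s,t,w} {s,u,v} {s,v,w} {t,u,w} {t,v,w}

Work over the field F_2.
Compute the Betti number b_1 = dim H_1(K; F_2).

n_0=9 n_1=34 n_2=18  [Z2]
∂1: piv[an,as,at,au,av,aw,ax,mn] rk=8  ker:ms,mt,mu,mv,mw,mx,nt,nu,nv,nw,nx,st,su,sv,sw,sx,tu,tv,tw,tx,uv,uw,ux,vw,vx,wx
∂2: piv[anw,atu,mnv,msx,mtu,mtv,mtw,mtx,muw,mux,nuw,nvx,stv,stw,suv,svw] rk=16  ker:tuw,tvw
b_1=(34−8)−16=10

b_1=10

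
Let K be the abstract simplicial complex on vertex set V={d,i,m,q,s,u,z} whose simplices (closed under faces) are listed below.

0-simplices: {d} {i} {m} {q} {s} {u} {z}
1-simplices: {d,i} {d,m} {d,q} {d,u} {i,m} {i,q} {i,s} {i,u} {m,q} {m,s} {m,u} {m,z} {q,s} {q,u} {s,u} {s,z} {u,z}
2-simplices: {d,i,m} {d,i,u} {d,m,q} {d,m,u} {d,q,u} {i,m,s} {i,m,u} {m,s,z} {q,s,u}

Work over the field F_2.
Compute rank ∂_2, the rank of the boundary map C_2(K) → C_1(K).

rank∂_2=8

n_0=7 n_1=17 n_2=9  [Z2]
∂1: piv[di,dm,dq,du,is,mz] rk=6  ker:im,iq,iu,mq,ms,mu,qs,qu,su,sz,uz
∂2: piv[dim,diu,dmq,dmu,dqu,ims,msz,qsu] rk=8  ker:imu
rk∂_2=8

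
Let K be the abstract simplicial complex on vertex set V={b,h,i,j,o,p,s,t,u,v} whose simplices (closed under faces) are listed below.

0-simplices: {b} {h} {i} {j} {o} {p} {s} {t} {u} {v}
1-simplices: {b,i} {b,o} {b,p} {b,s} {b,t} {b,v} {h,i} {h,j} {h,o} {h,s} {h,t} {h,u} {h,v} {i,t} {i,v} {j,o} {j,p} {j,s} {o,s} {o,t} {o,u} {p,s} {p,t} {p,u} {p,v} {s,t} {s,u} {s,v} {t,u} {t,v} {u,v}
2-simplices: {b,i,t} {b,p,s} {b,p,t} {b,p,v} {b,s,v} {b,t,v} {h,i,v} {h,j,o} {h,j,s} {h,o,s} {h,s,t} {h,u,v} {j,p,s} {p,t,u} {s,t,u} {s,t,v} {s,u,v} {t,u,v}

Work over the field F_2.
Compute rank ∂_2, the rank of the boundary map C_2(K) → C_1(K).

n_0=10 n_1=31 n_2=18  [Z2]
∂1: piv[bi,bo,bp,bs,bt,bv,hi,hj,hu] rk=9  ker:ho,hs,ht,hv,it,iv,jo,jp,js,os,ot,ou,ps,pt,pu,pv,st,su,sv,tu,tv,uv
∂2: piv[bit,bps,bpt,bpv,bsv,btv,hiv,hjo,hjs,hos,hst,huv,jps,ptu,stu,stv,suv] rk=17  ker:tuv
rk∂_2=17

rank∂_2=17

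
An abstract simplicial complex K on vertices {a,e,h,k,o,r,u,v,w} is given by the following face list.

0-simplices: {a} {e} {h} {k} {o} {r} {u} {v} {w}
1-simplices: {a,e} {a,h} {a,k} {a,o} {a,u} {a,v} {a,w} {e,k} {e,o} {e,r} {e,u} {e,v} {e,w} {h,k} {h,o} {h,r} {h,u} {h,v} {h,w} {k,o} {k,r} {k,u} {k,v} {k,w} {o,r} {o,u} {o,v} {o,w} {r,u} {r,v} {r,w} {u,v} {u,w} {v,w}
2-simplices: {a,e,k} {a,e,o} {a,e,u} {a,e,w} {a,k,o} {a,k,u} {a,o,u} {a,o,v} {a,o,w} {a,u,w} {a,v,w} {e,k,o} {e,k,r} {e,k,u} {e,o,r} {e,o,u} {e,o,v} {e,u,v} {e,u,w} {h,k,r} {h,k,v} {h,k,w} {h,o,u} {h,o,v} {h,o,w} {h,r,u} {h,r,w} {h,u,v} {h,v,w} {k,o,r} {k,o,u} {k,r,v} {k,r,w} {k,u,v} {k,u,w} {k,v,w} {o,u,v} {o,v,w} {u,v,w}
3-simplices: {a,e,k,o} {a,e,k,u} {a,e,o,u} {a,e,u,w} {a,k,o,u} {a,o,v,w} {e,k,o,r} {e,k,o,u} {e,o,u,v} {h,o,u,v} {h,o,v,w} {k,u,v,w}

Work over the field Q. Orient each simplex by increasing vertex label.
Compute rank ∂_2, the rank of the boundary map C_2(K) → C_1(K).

n_0=9 n_1=34 n_2=39 n_3=12  [Q]
∂1: piv[ae,ah,ak,ao,au,av,aw,er] rk=8  ker:ek,eo,eu,ev,ew,hk,ho,hr,hu,hv,hw,ko,kr,ku,kv,kw,or,ou,ov,ow,ru,rv,rw,uv,uw,vw
∂2: piv[aek,aeo,aeu,aew,ako,aku,aou,aov,aow,auw,avw,ekr,eor,eov,euv,hkr,hkv,hkw,hou,hov,how,hru,hrw,krv,kuv] rk=25  ker:eko,eku,eou,euw,huv,hvw,kor,kou,krw,kuw,kvw,ouv,ovw,uvw
∂3: piv[aeko,aeku,aeou,aeuw,akou,aovw,ekor,eouv,houv,hovw,kuvw] rk=11  ker:ekou
rk∂_2=25

rank∂_2=25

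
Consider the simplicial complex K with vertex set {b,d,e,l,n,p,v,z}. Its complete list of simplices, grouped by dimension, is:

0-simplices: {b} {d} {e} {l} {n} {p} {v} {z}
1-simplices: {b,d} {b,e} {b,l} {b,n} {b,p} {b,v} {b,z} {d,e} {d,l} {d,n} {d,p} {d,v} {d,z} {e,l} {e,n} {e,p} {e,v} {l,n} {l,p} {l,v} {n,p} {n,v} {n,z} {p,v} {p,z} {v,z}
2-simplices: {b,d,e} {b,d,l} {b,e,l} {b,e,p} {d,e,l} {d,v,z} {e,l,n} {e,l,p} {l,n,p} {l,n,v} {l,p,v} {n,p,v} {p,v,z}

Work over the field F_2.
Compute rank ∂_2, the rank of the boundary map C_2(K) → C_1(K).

rank∂_2=11

n_0=8 n_1=26 n_2=13  [Z2]
∂1: piv[bd,be,bl,bn,bp,bv,bz] rk=7  ker:de,dl,dn,dp,dv,dz,el,en,ep,ev,ln,lp,lv,np,nv,nz,pv,pz,vz
∂2: piv[bde,bdl,bel,bep,dvz,eln,elp,lnp,lnv,lpv,pvz] rk=11  ker:del,npv
rk∂_2=11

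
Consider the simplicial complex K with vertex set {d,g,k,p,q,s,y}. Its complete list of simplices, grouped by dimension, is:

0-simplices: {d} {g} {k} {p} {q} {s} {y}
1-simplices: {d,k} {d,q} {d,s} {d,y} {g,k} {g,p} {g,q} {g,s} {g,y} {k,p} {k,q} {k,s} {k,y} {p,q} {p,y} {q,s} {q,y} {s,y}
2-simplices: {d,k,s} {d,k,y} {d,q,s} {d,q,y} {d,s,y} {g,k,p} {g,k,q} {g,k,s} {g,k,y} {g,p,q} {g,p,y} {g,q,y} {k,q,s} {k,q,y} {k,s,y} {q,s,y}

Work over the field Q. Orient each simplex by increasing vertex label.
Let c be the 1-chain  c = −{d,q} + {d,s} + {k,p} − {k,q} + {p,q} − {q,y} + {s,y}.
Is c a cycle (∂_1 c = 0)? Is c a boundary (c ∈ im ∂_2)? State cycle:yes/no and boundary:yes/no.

cycle:yes boundary:yes

n_0=7 n_1=18 n_2=16  [Q]
∂1: piv[dk,dq,ds,dy,gk,gp] rk=6  ker:gq,gs,gy,kp,kq,ks,ky,pq,py,qs,qy,sy
∂2: piv[dks,dky,dqs,dqy,dsy,gkp,gkq,gks,gky,gpq,gpy,gqy] rk=12  ker:kqs,kqy,ksy,qsy
∂1c = 0
c vs im∂2: reduces to 0 ⇒ boundary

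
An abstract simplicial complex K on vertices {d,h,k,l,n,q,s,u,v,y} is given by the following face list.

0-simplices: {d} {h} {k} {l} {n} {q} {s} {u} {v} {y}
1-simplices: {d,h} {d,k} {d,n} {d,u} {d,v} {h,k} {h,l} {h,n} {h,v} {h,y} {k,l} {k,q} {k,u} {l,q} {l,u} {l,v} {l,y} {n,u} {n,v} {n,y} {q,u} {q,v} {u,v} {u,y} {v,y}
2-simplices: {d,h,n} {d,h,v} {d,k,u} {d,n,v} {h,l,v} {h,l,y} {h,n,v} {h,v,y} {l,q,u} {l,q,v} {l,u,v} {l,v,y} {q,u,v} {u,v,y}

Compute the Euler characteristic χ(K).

n_0=10 n_1=25 n_2=14
χ=+10−25+14=-1

χ(K)=-1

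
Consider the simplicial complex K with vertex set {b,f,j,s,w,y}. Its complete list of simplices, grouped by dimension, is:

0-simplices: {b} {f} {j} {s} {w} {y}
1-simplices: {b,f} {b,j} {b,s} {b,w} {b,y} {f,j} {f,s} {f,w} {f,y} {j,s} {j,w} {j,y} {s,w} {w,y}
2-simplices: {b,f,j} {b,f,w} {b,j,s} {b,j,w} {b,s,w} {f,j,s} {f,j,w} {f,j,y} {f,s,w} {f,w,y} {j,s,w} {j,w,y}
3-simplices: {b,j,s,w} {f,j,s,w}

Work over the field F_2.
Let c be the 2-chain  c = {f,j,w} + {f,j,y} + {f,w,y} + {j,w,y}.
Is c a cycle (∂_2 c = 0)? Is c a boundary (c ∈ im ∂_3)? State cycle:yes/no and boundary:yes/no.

n_0=6 n_1=14 n_2=12 n_3=2  [Z2]
∂1: piv[bf,bj,bs,bw,by] rk=5  ker:fj,fs,fw,fy,js,jw,jy,sw,wy
∂2: piv[bfj,bfw,bjs,bjw,bsw,fjs,fjy,fwy] rk=8  ker:fjw,fsw,jsw,jwy
∂3: piv[bjsw,fjsw] rk=2
∂2c = 0
c vs im∂3: residual ≠ 0 ⇒ not boundary

cycle:yes boundary:no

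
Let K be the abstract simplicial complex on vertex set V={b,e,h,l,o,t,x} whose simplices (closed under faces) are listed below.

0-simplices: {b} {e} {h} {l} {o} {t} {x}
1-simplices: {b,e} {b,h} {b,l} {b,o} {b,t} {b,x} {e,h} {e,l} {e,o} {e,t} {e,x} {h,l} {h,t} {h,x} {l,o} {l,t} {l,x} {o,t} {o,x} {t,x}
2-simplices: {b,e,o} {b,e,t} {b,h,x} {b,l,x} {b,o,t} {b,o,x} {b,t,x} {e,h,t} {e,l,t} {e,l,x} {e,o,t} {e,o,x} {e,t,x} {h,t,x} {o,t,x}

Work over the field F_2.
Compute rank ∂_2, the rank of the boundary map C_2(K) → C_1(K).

n_0=7 n_1=20 n_2=15  [Z2]
∂1: piv[be,bh,bl,bo,bt,bx] rk=6  ker:eh,el,eo,et,ex,hl,ht,hx,lo,lt,lx,ot,ox,tx
∂2: piv[beo,bet,bhx,blx,bot,box,btx,eht,elt,elx,eox,htx] rk=12  ker:eot,etx,otx
rk∂_2=12

rank∂_2=12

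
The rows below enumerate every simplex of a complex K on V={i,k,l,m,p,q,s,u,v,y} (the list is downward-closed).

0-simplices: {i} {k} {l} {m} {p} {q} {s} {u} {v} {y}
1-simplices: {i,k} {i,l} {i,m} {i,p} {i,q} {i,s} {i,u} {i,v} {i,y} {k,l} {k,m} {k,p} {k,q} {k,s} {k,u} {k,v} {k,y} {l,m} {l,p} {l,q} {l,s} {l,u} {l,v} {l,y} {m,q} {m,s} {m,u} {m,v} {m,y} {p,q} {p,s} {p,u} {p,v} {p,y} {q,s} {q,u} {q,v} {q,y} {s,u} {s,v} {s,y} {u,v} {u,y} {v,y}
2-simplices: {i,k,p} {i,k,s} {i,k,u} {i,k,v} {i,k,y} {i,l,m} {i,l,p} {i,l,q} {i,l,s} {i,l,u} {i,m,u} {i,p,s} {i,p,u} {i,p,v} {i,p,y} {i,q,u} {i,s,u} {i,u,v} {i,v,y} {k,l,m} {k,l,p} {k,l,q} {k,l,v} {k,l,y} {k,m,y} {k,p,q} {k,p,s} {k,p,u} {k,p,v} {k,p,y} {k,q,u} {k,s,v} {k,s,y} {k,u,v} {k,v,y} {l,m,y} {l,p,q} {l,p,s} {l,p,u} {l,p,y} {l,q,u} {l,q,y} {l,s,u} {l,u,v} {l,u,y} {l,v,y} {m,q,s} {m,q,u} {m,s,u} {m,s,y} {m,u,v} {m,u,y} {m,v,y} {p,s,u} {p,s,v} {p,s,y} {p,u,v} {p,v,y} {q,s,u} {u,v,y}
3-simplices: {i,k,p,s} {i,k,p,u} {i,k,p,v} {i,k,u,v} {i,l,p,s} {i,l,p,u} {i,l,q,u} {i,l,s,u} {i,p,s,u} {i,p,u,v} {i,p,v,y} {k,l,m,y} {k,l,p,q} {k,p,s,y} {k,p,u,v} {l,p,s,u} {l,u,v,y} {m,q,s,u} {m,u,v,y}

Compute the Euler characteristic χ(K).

χ(K)=7

n_0=10 n_1=44 n_2=60 n_3=19
χ=+10−44+60−19=7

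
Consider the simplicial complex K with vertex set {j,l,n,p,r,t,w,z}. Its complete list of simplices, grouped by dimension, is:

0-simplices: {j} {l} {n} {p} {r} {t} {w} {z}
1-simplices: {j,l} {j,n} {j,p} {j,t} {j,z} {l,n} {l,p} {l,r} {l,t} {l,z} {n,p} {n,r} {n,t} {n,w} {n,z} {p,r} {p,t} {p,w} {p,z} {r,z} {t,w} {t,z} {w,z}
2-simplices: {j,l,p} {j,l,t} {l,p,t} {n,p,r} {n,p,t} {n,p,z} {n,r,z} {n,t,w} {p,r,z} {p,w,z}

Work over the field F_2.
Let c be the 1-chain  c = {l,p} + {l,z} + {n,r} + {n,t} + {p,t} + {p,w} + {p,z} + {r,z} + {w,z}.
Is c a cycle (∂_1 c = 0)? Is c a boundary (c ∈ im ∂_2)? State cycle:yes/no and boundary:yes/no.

cycle:yes boundary:no

n_0=8 n_1=23 n_2=10  [Z2]
∂1: piv[jl,jn,jp,jt,jz,lr,nw] rk=7  ker:ln,lp,lt,lz,np,nr,nt,nz,pr,pt,pw,pz,rz,tw,tz,wz
∂2: piv[jlp,jlt,lpt,npr,npt,npz,nrz,ntw,pwz] rk=9  ker:prz
∂1c = 0
c vs im∂2: residual ≠ 0 ⇒ not boundary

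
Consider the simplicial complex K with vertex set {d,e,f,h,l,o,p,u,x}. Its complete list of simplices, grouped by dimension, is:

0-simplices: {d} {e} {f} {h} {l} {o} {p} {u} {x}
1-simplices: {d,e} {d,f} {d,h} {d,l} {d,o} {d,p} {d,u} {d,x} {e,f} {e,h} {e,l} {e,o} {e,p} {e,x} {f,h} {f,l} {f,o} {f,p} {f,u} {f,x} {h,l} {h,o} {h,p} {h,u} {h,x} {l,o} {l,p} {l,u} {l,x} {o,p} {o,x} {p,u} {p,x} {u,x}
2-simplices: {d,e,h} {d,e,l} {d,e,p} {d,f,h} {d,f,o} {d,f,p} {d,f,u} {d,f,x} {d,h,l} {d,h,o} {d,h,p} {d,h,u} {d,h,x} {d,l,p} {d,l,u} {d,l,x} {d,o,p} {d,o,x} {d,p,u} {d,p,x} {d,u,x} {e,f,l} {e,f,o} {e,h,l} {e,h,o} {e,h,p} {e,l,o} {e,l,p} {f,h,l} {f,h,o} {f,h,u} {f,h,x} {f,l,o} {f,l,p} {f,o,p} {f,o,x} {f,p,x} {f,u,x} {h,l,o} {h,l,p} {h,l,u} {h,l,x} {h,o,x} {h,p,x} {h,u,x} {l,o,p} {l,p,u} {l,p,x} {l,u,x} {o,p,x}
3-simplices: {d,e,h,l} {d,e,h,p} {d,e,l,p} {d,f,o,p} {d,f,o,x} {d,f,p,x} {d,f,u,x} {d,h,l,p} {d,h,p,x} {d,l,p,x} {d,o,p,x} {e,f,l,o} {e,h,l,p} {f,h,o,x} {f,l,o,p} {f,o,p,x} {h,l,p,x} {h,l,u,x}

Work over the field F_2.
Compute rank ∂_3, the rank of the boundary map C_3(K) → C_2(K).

n_0=9 n_1=34 n_2=50 n_3=18  [Z2]
∂1: piv[de,df,dh,dl,do,dp,du,dx] rk=8  ker:ef,eh,el,eo,ep,ex,fh,fl,fo,fp,fu,fx,hl,ho,hp,hu,hx,lo,lp,lu,lx,op,ox,pu,px,ux
∂2: piv[deh,del,dep,dfh,dfo,dfp,dfu,dfx,dhl,dho,dhp,dhu,dhx,dlp,dlu,dlx,dop,dox,dpu,dpx,dux,efl,efo,eho,elo] rk=25  ker:ehl,ehp,elp,fhl,fho,fhu,fhx,flo,flp,fop,fox,fpx,fux,hlo,hlp,hlu,hlx,hox,hpx,hux,lop,lpu,lpx,lux,opx
∂3: piv[dehl,dehp,delp,dfop,dfox,dfpx,dfux,dhlp,dhpx,dlpx,dopx,eflo,fhox,flop,hlpx,hlux] rk=16  ker:ehlp,fopx
rk∂_3=16

rank∂_3=16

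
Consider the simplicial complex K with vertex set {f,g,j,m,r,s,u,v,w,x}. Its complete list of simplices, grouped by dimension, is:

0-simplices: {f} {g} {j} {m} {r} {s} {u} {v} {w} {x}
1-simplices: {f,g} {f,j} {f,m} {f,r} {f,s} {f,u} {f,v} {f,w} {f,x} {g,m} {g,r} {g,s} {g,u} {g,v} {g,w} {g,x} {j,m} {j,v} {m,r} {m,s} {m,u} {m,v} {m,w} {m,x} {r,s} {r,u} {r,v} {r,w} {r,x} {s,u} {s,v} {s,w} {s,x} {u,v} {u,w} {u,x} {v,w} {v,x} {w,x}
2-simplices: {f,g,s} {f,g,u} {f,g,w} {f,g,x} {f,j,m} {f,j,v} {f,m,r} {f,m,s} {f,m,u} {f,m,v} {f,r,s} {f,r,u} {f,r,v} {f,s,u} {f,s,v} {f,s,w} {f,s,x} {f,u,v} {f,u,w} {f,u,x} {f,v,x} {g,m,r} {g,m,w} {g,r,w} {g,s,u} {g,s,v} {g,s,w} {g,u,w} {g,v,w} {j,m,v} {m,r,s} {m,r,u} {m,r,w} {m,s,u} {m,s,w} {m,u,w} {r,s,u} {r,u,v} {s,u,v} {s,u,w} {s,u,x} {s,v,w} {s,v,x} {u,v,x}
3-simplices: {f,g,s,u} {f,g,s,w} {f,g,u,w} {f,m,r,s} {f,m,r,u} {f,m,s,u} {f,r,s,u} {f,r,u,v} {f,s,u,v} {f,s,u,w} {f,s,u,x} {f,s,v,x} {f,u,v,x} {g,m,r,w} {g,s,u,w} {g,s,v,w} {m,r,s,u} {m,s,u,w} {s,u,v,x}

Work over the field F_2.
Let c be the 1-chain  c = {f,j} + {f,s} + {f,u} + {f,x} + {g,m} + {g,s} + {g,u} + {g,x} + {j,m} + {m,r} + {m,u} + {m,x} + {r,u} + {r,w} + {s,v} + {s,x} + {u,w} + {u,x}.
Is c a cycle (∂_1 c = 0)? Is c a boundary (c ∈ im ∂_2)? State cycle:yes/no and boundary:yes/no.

n_0=10 n_1=39 n_2=44 n_3=19  [Z2]
∂1: piv[fg,fj,fm,fr,fs,fu,fv,fw,fx] rk=9  ker:gm,gr,gs,gu,gv,gw,gx,jm,jv,mr,ms,mu,mv,mw,mx,rs,ru,rv,rw,rx,su,sv,sw,sx,uv,uw,ux,vw,vx,wx
∂2: piv[fgs,fgu,fgw,fgx,fjm,fjv,fmr,fms,fmu,fmv,frs,fru,frv,fsu,fsv,fsw,fsx,fuv,fuw,fux,fvx,gmr,gmw,grw,gsv,gvw,msw] rk=27  ker:gsu,gsw,guw,jmv,mrs,mru,mrw,msu,muw,rsu,ruv,suv,suw,sux,svw,svx,uvx
∂3: piv[fgsu,fgsw,fguw,fmrs,fmru,fmsu,frsu,fruv,fsuv,fsuw,fsux,fsvx,fuvx,gmrw,gsvw,msuw] rk=16  ker:gsuw,mrsu,suvx
∂1c = {m} + {r} + {v} + {x}

cycle:no boundary:no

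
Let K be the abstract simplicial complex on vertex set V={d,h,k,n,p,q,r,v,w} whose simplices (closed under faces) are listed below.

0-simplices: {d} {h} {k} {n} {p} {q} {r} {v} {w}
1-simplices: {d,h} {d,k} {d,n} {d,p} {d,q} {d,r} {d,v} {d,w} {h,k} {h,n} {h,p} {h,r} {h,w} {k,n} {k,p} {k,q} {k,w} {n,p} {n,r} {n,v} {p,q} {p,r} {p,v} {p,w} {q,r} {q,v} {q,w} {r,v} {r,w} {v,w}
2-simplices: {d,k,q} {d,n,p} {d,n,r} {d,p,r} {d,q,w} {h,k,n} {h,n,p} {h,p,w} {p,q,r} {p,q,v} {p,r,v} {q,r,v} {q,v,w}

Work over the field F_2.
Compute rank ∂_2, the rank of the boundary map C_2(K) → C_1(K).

rank∂_2=12

n_0=9 n_1=30 n_2=13  [Z2]
∂1: piv[dh,dk,dn,dp,dq,dr,dv,dw] rk=8  ker:hk,hn,hp,hr,hw,kn,kp,kq,kw,np,nr,nv,pq,pr,pv,pw,qr,qv,qw,rv,rw,vw
∂2: piv[dkq,dnp,dnr,dpr,dqw,hkn,hnp,hpw,pqr,pqv,prv,qvw] rk=12  ker:qrv
rk∂_2=12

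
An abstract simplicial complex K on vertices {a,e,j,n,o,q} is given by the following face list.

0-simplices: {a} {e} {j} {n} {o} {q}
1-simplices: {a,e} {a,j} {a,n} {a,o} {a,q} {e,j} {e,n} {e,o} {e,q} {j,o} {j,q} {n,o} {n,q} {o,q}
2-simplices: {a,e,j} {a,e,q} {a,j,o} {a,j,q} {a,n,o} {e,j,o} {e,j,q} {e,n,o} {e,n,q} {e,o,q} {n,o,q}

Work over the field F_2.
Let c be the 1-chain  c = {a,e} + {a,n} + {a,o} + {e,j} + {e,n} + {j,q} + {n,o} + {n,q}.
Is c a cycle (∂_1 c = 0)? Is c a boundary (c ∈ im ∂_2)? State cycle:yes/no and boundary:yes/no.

cycle:no boundary:no

n_0=6 n_1=14 n_2=11  [Z2]
∂1: piv[ae,aj,an,ao,aq] rk=5  ker:ej,en,eo,eq,jo,jq,no,nq,oq
∂2: piv[aej,aeq,ajo,ajq,ano,ejo,eno,enq,eoq] rk=9  ker:ejq,noq
∂1c = {a} + {e}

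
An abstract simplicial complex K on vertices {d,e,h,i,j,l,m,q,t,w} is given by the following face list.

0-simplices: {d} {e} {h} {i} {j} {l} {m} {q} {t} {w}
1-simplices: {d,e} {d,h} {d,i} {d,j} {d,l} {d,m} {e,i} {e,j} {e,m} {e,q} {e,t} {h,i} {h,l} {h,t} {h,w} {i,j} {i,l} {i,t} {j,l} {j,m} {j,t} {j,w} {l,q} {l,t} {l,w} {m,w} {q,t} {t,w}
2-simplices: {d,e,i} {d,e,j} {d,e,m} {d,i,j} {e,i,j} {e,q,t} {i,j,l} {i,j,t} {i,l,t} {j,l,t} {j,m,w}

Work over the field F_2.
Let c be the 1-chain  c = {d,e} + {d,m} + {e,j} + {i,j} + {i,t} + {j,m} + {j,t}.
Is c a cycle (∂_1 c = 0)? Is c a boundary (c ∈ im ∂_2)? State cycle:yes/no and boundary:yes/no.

n_0=10 n_1=28 n_2=11  [Z2]
∂1: piv[de,dh,di,dj,dl,dm,eq,et,hw] rk=9  ker:ei,ej,em,hi,hl,ht,ij,il,it,jl,jm,jt,jw,lq,lt,lw,mw,qt,tw
∂2: piv[dei,dej,dem,dij,eqt,ijl,ijt,ilt,jmw] rk=9  ker:eij,jlt
∂1c = 0
c vs im∂2: residual ≠ 0 ⇒ not boundary

cycle:yes boundary:no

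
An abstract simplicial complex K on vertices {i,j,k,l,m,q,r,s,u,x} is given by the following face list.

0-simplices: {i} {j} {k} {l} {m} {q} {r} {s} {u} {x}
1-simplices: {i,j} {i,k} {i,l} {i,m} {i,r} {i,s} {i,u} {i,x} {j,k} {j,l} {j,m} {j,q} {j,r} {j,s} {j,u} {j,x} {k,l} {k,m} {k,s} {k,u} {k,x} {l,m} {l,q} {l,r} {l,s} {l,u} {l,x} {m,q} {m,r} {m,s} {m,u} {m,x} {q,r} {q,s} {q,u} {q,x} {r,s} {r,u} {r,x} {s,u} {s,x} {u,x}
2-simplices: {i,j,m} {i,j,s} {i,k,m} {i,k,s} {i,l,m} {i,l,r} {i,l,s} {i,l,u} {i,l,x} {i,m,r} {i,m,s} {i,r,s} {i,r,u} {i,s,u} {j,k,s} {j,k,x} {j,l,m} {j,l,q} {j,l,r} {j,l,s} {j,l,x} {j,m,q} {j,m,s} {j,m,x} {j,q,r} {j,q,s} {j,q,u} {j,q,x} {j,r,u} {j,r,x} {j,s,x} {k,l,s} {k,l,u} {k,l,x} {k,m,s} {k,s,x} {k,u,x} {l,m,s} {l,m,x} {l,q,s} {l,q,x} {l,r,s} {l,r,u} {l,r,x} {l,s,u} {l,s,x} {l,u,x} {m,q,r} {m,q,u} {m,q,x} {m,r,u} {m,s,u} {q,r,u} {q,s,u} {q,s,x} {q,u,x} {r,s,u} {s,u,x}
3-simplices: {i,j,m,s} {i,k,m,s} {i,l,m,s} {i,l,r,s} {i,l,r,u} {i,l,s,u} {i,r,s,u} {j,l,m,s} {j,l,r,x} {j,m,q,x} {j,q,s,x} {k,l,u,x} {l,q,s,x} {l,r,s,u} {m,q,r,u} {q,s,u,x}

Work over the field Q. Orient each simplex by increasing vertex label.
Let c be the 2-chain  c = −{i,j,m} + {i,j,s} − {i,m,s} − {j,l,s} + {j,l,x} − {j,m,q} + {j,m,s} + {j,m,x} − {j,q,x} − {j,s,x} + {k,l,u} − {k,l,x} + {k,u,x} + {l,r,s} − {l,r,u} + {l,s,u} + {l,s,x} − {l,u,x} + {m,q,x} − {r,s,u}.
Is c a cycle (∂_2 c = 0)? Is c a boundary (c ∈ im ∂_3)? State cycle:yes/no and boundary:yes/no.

cycle:yes boundary:no

n_0=10 n_1=42 n_2=58 n_3=16  [Q]
∂1: piv[ij,ik,il,im,ir,is,iu,ix,jq] rk=9  ker:jk,jl,jm,jr,js,ju,jx,kl,km,ks,ku,kx,lm,lq,lr,ls,lu,lx,mq,mr,ms,mu,mx,qr,qs,qu,qx,rs,ru,rx,su,sx,ux
∂2: piv[ijm,ijs,ikm,iks,ilm,ilr,ils,ilu,ilx,imr,ims,irs,iru,isu,jks,jkx,jlm,jlq,jlr,jlx,jmq,jmx,jqr,jqs,jqu,jqx,jru,jrx,jsx,kls,klu,kux,mqu] rk=33  ker:jls,jms,klx,kms,ksx,lms,lmx,lqs,lqx,lrs,lru,lrx,lsu,lsx,lux,mqr,mqx,mru,msu,qru,qsu,qsx,qux,rsu,sux
∂3: piv[ijms,ikms,ilms,ilrs,ilru,ilsu,irsu,jlms,jlrx,jmqx,jqsx,klux,lqsx,mqru,qsux] rk=15  ker:lrsu
∂2c = 0
c vs im∂3: residual ≠ 0 ⇒ not boundary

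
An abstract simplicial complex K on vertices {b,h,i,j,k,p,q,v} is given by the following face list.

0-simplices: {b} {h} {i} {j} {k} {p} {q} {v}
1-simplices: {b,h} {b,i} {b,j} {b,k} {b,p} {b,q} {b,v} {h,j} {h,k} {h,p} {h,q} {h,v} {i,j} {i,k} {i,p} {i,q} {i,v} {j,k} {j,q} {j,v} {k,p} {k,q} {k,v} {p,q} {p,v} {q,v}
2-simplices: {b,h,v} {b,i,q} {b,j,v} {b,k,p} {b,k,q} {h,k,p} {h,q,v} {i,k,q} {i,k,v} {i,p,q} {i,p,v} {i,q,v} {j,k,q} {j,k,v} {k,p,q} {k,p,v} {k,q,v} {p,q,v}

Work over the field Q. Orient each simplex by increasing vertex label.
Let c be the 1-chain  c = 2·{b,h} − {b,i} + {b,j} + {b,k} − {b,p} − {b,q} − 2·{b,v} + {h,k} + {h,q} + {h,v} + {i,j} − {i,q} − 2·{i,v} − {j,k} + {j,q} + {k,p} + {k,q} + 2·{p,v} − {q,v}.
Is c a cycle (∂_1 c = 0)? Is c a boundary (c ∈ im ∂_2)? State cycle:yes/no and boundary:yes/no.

n_0=8 n_1=26 n_2=18  [Q]
∂1: piv[bh,bi,bj,bk,bp,bq,bv] rk=7  ker:hj,hk,hp,hq,hv,ij,ik,ip,iq,iv,jk,jq,jv,kp,kq,kv,pq,pv,qv
∂2: piv[bhv,biq,bjv,bkp,bkq,hkp,hqv,ikq,ikv,ipq,ipv,iqv,jkq,jkv,kpq] rk=15  ker:kpv,kqv,pqv
∂1c = {b} − {h} + {i} + 2·{j} − {k} − 2·{p} + 2·{q} − 2·{v}

cycle:no boundary:no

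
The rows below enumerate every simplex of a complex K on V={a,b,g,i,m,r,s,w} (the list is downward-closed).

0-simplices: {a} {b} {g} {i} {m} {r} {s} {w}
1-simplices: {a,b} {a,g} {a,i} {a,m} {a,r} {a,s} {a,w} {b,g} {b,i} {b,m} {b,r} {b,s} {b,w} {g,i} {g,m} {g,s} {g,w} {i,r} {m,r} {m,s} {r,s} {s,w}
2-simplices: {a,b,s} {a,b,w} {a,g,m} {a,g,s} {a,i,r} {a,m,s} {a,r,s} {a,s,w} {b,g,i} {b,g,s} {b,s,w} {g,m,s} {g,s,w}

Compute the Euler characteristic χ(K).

χ(K)=-1

n_0=8 n_1=22 n_2=13
χ=+8−22+13=-1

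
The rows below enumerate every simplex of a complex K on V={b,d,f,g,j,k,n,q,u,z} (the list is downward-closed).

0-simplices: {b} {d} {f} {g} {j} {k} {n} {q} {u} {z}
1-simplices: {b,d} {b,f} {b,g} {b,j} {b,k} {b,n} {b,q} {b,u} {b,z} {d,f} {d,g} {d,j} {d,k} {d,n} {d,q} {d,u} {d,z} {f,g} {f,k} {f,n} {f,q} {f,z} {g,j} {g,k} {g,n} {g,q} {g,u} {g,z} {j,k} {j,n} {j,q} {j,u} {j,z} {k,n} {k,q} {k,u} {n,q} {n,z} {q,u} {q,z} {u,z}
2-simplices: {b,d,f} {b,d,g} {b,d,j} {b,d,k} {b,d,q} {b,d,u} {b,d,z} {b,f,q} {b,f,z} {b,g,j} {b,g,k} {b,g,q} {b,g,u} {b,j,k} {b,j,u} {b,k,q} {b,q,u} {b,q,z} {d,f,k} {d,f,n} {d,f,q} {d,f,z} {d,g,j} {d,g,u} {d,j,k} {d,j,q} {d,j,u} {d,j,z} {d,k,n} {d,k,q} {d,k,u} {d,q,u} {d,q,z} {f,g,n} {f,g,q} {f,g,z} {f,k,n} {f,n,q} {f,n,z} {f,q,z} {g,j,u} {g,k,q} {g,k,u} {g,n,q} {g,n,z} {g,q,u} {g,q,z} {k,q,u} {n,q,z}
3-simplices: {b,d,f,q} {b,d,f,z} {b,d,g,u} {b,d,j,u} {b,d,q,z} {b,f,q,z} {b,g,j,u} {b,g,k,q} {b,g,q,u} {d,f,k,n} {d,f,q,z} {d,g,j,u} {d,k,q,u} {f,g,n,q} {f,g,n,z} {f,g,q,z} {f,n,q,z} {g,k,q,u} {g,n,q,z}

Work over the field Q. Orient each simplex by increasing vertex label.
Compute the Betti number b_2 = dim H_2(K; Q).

b_2=3

n_0=10 n_1=41 n_2=49 n_3=19  [Q]
∂1: piv[bd,bf,bg,bj,bk,bn,bq,bu,bz] rk=9  ker:df,dg,dj,dk,dn,dq,du,dz,fg,fk,fn,fq,fz,gj,gk,gn,gq,gu,gz,jk,jn,jq,ju,jz,kn,kq,ku,nq,nz,qu,qz,uz
∂2: piv[bdf,bdg,bdj,bdk,bdq,bdu,bdz,bfq,bfz,bgj,bgk,bgq,bgu,bjk,bju,bkq,bqu,bqz,dfk,dfn,djq,djz,dkn,dku,fgn,fgq,fgz,fnq,fnz] rk=29  ker:dfq,dfz,dgj,dgu,djk,dju,dkq,dqu,dqz,fkn,fqz,gju,gkq,gku,gnq,gnz,gqu,gqz,kqu,nqz
∂3: piv[bdfq,bdfz,bdgu,bdju,bdqz,bfqz,bgju,bgkq,bgqu,dfkn,dgju,dkqu,fgnq,fgnz,fgqz,fnqz,gkqu] rk=17  ker:dfqz,gnqz
b_2=(49−29)−17=3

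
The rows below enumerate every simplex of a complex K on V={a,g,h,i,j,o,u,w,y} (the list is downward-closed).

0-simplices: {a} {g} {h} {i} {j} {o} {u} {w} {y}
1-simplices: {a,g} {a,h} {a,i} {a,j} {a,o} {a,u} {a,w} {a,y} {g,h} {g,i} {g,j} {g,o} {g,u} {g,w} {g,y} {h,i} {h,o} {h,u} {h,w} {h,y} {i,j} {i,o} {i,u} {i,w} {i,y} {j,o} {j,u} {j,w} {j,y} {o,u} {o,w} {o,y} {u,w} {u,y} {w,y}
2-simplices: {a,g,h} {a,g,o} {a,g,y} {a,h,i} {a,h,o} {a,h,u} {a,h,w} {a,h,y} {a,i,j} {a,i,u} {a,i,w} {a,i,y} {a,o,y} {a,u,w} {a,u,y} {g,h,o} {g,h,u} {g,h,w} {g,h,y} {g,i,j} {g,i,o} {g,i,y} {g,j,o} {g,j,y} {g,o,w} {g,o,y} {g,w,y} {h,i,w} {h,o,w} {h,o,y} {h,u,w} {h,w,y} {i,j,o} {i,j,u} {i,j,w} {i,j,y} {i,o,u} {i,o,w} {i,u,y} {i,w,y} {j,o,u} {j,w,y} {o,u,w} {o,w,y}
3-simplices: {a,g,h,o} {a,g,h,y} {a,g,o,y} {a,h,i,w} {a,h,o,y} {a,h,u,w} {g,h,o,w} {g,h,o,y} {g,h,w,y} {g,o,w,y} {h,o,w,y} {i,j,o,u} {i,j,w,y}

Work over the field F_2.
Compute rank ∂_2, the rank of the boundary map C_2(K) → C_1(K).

rank∂_2=27

n_0=9 n_1=35 n_2=44 n_3=13  [Z2]
∂1: piv[ag,ah,ai,aj,ao,au,aw,ay] rk=8  ker:gh,gi,gj,go,gu,gw,gy,hi,ho,hu,hw,hy,ij,io,iu,iw,iy,jo,ju,jw,jy,ou,ow,oy,uw,uy,wy
∂2: piv[agh,ago,agy,ahi,aho,ahu,ahw,ahy,aij,aiu,aiw,aiy,aoy,auw,auy,ghu,ghw,gij,gio,giy,gjo,gjy,gow,gwy,iju,ijw,iou] rk=27  ker:gho,ghy,goy,hiw,how,hoy,huw,hwy,ijo,ijy,iow,iuy,iwy,jou,jwy,ouw,owy
∂3: piv[agho,aghy,agoy,ahiw,ahoy,ahuw,ghow,ghwy,gowy,ijou,ijwy] rk=11  ker:ghoy,howy
rk∂_2=27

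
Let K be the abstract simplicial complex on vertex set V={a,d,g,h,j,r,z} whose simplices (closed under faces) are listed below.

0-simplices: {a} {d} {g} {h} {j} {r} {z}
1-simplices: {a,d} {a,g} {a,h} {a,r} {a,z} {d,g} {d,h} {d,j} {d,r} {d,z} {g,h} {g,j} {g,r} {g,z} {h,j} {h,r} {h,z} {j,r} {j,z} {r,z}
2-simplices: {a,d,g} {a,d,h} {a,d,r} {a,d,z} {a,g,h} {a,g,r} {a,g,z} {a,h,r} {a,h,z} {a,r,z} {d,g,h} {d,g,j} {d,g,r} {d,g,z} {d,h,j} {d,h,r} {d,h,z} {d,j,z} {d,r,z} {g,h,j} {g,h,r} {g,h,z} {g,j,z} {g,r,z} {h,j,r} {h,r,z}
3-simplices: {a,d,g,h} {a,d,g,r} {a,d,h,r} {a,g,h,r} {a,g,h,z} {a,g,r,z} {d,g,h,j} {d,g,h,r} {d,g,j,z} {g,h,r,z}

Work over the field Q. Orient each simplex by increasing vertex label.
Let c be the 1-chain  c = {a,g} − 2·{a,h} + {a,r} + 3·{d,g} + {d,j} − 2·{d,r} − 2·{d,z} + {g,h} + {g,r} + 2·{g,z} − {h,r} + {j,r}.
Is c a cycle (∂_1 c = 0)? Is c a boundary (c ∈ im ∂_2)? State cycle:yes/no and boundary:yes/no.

n_0=7 n_1=20 n_2=26 n_3=10  [Q]
∂1: piv[ad,ag,ah,ar,az,dj] rk=6  ker:dg,dh,dr,dz,gh,gj,gr,gz,hj,hr,hz,jr,jz,rz
∂2: piv[adg,adh,adr,adz,agh,agr,agz,ahr,ahz,arz,dgj,dhj,djz,hjr] rk=14  ker:dgh,dgr,dgz,dhr,dhz,drz,ghj,ghr,ghz,gjz,grz,hrz
∂3: piv[adgh,adgr,adhr,aghr,aghz,agrz,dghj,dgjz,ghrz] rk=9  ker:dghr
∂1c = 0
c vs im∂2: reduces to 0 ⇒ boundary

cycle:yes boundary:yes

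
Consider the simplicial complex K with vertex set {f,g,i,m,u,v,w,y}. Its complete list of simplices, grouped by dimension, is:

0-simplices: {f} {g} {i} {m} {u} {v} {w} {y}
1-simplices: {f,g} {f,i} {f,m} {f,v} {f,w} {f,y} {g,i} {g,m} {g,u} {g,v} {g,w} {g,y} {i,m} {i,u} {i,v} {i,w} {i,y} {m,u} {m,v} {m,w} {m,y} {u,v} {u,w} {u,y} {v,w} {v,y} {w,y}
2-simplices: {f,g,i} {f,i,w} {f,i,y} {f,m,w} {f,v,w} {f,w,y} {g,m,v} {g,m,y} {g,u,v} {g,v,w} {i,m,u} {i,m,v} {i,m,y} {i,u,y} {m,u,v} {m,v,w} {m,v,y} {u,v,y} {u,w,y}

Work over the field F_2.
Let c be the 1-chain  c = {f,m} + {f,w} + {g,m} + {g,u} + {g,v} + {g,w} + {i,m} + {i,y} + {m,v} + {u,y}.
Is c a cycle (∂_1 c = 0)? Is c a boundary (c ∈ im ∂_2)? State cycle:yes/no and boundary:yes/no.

n_0=8 n_1=27 n_2=19  [Z2]
∂1: piv[fg,fi,fm,fv,fw,fy,gu] rk=7  ker:gi,gm,gv,gw,gy,im,iu,iv,iw,iy,mu,mv,mw,my,uv,uw,uy,vw,vy,wy
∂2: piv[fgi,fiw,fiy,fmw,fvw,fwy,gmv,gmy,guv,gvw,imu,imv,imy,iuy,muv,mvw,mvy,uwy] rk=18  ker:uvy
∂1c = 0
c vs im∂2: reduces to 0 ⇒ boundary

cycle:yes boundary:yes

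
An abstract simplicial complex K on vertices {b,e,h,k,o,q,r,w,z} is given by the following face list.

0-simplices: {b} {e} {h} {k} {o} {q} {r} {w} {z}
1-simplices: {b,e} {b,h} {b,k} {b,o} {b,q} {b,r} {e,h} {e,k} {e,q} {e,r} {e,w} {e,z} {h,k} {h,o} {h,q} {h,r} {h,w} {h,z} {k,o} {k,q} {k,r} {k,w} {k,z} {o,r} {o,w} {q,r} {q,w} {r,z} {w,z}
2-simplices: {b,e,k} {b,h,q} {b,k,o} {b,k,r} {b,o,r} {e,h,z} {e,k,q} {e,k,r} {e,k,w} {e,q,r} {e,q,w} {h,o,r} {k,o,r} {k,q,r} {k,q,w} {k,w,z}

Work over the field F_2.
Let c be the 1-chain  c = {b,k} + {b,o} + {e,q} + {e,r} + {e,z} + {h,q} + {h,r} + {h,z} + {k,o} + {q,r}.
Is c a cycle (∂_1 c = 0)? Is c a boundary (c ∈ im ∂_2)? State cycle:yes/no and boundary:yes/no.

n_0=9 n_1=29 n_2=16  [Z2]
∂1: piv[be,bh,bk,bo,bq,br,ew,ez] rk=8  ker:eh,ek,eq,er,hk,ho,hq,hr,hw,hz,ko,kq,kr,kw,kz,or,ow,qr,qw,rz,wz
∂2: piv[bek,bhq,bko,bkr,bor,ehz,ekq,ekr,ekw,eqr,eqw,hor,kwz] rk=13  ker:kor,kqr,kqw
∂1c = {e} + {h} + {q} + {r}

cycle:no boundary:no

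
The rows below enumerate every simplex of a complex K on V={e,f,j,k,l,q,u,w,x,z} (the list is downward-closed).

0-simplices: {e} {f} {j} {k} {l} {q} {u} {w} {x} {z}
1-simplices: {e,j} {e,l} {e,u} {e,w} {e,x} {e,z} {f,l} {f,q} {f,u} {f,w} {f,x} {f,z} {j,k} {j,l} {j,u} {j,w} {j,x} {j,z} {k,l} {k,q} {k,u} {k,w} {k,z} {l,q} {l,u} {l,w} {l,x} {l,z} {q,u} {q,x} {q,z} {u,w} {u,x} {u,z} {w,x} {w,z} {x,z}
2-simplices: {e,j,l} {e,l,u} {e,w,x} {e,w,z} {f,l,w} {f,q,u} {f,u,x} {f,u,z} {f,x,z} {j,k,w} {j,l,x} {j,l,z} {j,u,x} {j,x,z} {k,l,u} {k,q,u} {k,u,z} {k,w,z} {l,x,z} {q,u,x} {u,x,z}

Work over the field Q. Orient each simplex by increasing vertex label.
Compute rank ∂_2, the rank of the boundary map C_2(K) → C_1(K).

rank∂_2=19

n_0=10 n_1=37 n_2=21  [Q]
∂1: piv[ej,el,eu,ew,ex,ez,fl,fq,jk] rk=9  ker:fu,fw,fx,fz,jl,ju,jw,jx,jz,kl,kq,ku,kw,kz,lq,lu,lw,lx,lz,qu,qx,qz,uw,ux,uz,wx,wz,xz
∂2: piv[ejl,elu,ewx,ewz,flw,fqu,fux,fuz,fxz,jkw,jlx,jlz,jux,jxz,klu,kqu,kuz,kwz,qux] rk=19  ker:lxz,uxz
rk∂_2=19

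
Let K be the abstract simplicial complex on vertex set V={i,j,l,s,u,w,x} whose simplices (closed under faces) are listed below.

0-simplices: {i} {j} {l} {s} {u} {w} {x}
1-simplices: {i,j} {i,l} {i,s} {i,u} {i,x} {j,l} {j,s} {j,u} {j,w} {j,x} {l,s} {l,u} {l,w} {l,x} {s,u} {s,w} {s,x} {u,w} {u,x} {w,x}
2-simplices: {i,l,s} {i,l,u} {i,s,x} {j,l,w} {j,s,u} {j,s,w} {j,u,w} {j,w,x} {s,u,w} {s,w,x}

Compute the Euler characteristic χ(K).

χ(K)=-3

n_0=7 n_1=20 n_2=10
χ=+7−20+10=-3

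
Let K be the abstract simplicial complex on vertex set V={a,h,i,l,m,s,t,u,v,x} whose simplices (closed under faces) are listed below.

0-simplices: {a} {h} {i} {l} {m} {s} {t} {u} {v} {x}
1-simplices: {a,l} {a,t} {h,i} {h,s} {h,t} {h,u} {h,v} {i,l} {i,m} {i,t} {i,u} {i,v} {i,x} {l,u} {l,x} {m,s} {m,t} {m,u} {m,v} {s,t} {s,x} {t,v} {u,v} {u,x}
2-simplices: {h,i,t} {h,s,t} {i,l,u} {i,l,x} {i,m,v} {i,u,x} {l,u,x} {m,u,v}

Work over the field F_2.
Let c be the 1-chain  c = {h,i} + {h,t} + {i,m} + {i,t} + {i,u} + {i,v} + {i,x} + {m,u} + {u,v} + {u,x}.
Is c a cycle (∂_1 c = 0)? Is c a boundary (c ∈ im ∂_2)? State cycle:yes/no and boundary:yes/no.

n_0=10 n_1=24 n_2=8  [Z2]
∂1: piv[al,at,hi,hs,ht,hu,hv,im,ix] rk=9  ker:il,it,iu,iv,lu,lx,ms,mt,mu,mv,st,sx,tv,uv,ux
∂2: piv[hit,hst,ilu,ilx,imv,iux,muv] rk=7  ker:lux
∂1c = 0
c vs im∂2: reduces to 0 ⇒ boundary

cycle:yes boundary:yes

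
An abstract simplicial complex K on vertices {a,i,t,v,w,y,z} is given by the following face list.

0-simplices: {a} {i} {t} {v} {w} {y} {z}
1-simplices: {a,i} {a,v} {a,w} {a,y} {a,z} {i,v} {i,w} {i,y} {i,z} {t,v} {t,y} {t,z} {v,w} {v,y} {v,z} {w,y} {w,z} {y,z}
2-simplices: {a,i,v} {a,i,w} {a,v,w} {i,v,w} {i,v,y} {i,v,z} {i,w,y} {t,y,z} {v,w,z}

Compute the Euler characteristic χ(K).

n_0=7 n_1=18 n_2=9
χ=+7−18+9=-2

χ(K)=-2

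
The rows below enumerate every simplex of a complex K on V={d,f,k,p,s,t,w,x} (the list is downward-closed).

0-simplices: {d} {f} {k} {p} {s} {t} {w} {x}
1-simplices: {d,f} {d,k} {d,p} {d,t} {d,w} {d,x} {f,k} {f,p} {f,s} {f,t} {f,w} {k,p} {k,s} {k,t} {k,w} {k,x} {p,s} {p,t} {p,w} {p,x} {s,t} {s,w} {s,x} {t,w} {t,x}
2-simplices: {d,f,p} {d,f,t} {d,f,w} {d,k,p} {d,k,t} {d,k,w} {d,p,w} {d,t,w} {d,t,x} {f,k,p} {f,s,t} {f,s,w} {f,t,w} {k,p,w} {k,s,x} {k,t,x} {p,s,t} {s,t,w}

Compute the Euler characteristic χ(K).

χ(K)=1

n_0=8 n_1=25 n_2=18
χ=+8−25+18=1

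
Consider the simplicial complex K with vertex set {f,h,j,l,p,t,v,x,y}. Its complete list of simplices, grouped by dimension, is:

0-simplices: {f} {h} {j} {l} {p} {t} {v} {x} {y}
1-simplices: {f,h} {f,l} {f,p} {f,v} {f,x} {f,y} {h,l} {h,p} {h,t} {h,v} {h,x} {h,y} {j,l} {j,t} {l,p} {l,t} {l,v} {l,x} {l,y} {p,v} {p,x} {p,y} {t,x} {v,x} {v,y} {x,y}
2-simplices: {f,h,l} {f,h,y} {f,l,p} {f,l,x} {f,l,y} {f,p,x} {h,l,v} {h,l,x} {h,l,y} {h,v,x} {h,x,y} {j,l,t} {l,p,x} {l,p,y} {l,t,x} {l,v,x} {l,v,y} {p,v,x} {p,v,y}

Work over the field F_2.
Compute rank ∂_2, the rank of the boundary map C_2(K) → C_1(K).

n_0=9 n_1=26 n_2=19  [Z2]
∂1: piv[fh,fl,fp,fv,fx,fy,ht,jl] rk=8  ker:hl,hp,hv,hx,hy,jt,lp,lt,lv,lx,ly,pv,px,py,tx,vx,vy,xy
∂2: piv[fhl,fhy,flp,flx,fly,fpx,hlv,hlx,hvx,hxy,jlt,lpy,ltx,lvy,pvx] rk=15  ker:hly,lpx,lvx,pvy
rk∂_2=15

rank∂_2=15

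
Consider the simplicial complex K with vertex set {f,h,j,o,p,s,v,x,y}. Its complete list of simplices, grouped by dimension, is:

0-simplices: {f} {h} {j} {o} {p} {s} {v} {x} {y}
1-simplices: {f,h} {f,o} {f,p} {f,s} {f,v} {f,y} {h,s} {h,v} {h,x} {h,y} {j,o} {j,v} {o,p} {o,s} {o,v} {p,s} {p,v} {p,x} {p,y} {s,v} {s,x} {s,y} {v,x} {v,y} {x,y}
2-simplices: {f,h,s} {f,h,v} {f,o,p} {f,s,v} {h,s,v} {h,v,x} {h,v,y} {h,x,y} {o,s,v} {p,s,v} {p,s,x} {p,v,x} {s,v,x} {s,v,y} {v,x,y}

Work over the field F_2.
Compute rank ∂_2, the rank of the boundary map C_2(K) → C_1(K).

n_0=9 n_1=25 n_2=15  [Z2]
∂1: piv[fh,fo,fp,fs,fv,fy,hx,jo] rk=8  ker:hs,hv,hy,jv,op,os,ov,ps,pv,px,py,sv,sx,sy,vx,vy,xy
∂2: piv[fhs,fhv,fop,fsv,hvx,hvy,hxy,osv,psv,psx,pvx,svy] rk=12  ker:hsv,svx,vxy
rk∂_2=12

rank∂_2=12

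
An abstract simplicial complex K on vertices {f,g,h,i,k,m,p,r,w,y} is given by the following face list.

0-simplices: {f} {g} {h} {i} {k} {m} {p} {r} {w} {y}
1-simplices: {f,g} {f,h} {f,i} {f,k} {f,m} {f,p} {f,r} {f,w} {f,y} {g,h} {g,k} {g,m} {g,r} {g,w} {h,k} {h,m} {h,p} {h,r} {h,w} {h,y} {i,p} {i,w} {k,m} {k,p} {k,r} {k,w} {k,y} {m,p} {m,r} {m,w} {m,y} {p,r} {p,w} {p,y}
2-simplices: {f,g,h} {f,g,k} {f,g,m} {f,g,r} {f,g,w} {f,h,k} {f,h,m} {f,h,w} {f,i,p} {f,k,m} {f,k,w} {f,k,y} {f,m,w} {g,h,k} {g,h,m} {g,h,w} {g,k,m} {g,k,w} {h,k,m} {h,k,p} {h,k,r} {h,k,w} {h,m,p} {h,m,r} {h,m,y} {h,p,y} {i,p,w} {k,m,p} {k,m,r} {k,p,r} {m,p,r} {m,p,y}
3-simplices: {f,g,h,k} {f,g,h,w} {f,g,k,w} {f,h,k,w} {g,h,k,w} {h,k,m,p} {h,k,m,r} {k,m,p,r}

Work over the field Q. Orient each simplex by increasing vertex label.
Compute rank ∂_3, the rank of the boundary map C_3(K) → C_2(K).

rank∂_3=7

n_0=10 n_1=34 n_2=32 n_3=8  [Q]
∂1: piv[fg,fh,fi,fk,fm,fp,fr,fw,fy] rk=9  ker:gh,gk,gm,gr,gw,hk,hm,hp,hr,hw,hy,ip,iw,km,kp,kr,kw,ky,mp,mr,mw,my,pr,pw,py
∂2: piv[fgh,fgk,fgm,fgr,fgw,fhk,fhm,fhw,fip,fkm,fkw,fky,fmw,hkp,hkr,hmp,hmr,hmy,hpy,ipw,kpr] rk=21  ker:ghk,ghm,ghw,gkm,gkw,hkm,hkw,kmp,kmr,mpr,mpy
∂3: piv[fghk,fghw,fgkw,fhkw,hkmp,hkmr,kmpr] rk=7  ker:ghkw
rk∂_3=7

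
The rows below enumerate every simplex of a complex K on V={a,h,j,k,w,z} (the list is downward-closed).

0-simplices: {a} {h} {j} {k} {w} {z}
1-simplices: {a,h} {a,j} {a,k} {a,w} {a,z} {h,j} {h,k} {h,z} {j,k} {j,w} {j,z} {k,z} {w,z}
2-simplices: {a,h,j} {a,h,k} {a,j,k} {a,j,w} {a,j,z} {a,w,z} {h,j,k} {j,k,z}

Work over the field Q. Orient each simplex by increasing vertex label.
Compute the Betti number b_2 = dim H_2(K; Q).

b_2=1

n_0=6 n_1=13 n_2=8  [Q]
∂1: piv[ah,aj,ak,aw,az] rk=5  ker:hj,hk,hz,jk,jw,jz,kz,wz
∂2: piv[ahj,ahk,ajk,ajw,ajz,awz,jkz] rk=7  ker:hjk
b_2=(8−7)−0=1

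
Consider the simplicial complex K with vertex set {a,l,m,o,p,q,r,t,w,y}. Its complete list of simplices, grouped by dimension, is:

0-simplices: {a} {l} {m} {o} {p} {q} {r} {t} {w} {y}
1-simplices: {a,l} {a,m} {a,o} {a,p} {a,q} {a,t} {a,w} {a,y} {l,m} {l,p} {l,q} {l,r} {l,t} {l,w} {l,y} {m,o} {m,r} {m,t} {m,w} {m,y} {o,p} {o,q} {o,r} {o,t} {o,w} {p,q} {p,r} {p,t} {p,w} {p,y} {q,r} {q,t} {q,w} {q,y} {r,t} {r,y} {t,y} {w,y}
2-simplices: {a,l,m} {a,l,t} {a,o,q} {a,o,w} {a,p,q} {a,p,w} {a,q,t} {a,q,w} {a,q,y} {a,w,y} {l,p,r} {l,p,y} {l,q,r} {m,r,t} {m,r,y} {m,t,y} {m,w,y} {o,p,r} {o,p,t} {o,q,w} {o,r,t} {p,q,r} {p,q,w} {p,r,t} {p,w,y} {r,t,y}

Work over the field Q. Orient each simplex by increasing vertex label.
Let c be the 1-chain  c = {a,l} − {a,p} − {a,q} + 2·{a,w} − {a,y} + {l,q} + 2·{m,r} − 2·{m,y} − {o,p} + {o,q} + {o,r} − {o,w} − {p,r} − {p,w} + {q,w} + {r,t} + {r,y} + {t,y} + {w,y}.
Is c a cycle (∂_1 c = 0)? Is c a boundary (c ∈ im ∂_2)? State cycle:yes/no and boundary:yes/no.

cycle:yes boundary:no

n_0=10 n_1=38 n_2=26  [Q]
∂1: piv[al,am,ao,ap,aq,at,aw,ay,lr] rk=9  ker:lm,lp,lq,lt,lw,ly,mo,mr,mt,mw,my,op,oq,or,ot,ow,pq,pr,pt,pw,py,qr,qt,qw,qy,rt,ry,ty,wy
∂2: piv[alm,alt,aoq,aow,apq,apw,aqt,aqw,aqy,awy,lpr,lpy,lqr,mrt,mry,mty,mwy,opr,opt,ort,pqr,pwy] rk=22  ker:oqw,pqw,prt,rty
∂1c = 0
c vs im∂2: residual ≠ 0 ⇒ not boundary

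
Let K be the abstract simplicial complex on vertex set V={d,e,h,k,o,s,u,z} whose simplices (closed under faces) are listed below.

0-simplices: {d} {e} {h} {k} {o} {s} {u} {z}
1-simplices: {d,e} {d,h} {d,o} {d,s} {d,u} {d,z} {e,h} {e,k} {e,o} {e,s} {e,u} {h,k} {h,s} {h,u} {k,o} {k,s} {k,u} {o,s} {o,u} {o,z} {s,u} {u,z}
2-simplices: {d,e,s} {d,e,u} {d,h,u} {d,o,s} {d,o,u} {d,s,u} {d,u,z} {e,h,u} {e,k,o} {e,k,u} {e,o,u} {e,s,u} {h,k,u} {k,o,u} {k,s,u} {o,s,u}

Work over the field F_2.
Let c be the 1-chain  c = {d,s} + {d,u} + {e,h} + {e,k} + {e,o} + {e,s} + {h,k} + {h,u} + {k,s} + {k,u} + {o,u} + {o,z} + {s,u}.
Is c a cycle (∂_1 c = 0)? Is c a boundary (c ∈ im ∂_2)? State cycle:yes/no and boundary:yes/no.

n_0=8 n_1=22 n_2=16  [Z2]
∂1: piv[de,dh,do,ds,du,dz,ek] rk=7  ker:eh,eo,es,eu,hk,hs,hu,ko,ks,ku,os,ou,oz,su,uz
∂2: piv[des,deu,dhu,dos,dou,dsu,duz,ehu,eko,eku,eou,hku,ksu] rk=13  ker:esu,kou,osu
∂1c = {h} + {o} + {u} + {z}

cycle:no boundary:no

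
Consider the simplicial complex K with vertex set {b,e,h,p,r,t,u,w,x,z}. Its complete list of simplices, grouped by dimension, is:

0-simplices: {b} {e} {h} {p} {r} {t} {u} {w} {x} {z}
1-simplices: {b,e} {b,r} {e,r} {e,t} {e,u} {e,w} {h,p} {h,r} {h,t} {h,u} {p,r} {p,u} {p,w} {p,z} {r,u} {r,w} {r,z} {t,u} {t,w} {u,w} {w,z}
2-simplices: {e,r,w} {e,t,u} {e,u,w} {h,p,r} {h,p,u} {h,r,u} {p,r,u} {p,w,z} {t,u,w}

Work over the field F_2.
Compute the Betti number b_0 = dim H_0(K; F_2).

n_0=10 n_1=21 n_2=9  [Z2]
∂1: piv[be,br,et,eu,ew,hp,hr,pz] rk=8  ker:er,ht,hu,pr,pu,pw,ru,rw,rz,tu,tw,uw,wz
∂2: piv[erw,etu,euw,hpr,hpu,hru,pwz,tuw] rk=8  ker:pru
b_0=(10−0)−8=2

b_0=2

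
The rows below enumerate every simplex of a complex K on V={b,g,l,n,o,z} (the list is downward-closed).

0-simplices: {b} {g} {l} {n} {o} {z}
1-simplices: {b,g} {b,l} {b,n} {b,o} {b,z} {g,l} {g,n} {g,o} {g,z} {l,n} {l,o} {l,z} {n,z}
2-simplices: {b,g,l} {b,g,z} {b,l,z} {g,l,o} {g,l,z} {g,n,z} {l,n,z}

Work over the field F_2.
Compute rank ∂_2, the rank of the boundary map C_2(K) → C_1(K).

rank∂_2=6

n_0=6 n_1=13 n_2=7  [Z2]
∂1: piv[bg,bl,bn,bo,bz] rk=5  ker:gl,gn,go,gz,ln,lo,lz,nz
∂2: piv[bgl,bgz,blz,glo,gnz,lnz] rk=6  ker:glz
rk∂_2=6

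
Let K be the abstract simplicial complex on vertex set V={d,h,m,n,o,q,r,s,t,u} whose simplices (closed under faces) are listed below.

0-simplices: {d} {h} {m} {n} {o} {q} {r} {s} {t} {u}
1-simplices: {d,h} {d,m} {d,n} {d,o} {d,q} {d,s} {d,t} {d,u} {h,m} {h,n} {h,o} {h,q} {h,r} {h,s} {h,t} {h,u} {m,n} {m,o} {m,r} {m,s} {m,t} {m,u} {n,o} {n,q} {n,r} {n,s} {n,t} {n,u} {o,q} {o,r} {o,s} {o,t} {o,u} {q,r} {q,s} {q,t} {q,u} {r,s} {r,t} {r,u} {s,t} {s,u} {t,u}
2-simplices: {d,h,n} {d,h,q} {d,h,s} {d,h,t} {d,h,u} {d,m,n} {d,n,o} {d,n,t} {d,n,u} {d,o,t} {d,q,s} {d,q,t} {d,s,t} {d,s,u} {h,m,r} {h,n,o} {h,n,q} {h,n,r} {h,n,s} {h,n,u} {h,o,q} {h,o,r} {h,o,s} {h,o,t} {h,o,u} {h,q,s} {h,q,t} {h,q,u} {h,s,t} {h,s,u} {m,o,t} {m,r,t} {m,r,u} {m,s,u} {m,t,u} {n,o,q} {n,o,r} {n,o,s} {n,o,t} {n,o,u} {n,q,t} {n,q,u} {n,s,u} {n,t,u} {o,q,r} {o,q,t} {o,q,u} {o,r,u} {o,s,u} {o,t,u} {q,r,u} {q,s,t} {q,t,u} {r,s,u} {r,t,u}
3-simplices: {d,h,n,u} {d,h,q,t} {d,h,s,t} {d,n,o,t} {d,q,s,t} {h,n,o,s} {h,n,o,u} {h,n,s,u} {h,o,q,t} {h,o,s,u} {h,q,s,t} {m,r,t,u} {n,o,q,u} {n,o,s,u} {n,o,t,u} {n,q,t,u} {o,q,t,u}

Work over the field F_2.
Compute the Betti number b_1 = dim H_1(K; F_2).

b_1=1

n_0=10 n_1=43 n_2=55 n_3=17  [Z2]
∂1: piv[dh,dm,dn,do,dq,ds,dt,du,hr] rk=9  ker:hm,hn,ho,hq,hs,ht,hu,mn,mo,mr,ms,mt,mu,no,nq,nr,ns,nt,nu,oq,or,os,ot,ou,qr,qs,qt,qu,rs,rt,ru,st,su,tu
∂2: piv[dhn,dhq,dhs,dht,dhu,dmn,dno,dnt,dnu,dot,dqs,dqt,dst,dsu,hmr,hno,hnq,hnr,hns,hoq,hor,hos,hou,hqu,mot,mrt,mru,msu,mtu,ntu,oqr,oru,rsu] rk=33  ker:hnu,hot,hqs,hqt,hst,hsu,noq,nor,nos,not,nou,nqt,nqu,nsu,oqt,oqu,osu,otu,qru,qst,qtu,rtu
∂3: piv[dhnu,dhqt,dhst,dnot,dqst,hnos,hnou,hnsu,hoqt,hosu,hqst,mrtu,noqu,notu,nqtu,oqtu] rk=16  ker:nosu
b_1=(43−9)−33=1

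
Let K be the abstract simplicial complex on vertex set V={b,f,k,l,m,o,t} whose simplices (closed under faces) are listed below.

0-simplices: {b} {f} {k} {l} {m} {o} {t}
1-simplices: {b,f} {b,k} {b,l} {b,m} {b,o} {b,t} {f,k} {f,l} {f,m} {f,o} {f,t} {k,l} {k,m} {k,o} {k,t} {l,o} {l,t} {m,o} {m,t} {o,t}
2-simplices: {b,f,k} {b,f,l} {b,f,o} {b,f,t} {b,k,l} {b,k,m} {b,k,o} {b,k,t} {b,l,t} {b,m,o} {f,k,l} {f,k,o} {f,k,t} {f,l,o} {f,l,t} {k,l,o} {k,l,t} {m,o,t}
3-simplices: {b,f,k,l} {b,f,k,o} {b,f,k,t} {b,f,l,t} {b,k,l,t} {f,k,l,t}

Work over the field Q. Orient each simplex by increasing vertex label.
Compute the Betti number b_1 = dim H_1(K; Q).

n_0=7 n_1=20 n_2=18 n_3=6  [Q]
∂1: piv[bf,bk,bl,bm,bo,bt] rk=6  ker:fk,fl,fm,fo,ft,kl,km,ko,kt,lo,lt,mo,mt,ot
∂2: piv[bfk,bfl,bfo,bft,bkl,bkm,bko,bkt,blt,bmo,flo,mot] rk=12  ker:fkl,fko,fkt,flt,klo,klt
∂3: piv[bfkl,bfko,bfkt,bflt,bklt] rk=5  ker:fklt
b_1=(20−6)−12=2

b_1=2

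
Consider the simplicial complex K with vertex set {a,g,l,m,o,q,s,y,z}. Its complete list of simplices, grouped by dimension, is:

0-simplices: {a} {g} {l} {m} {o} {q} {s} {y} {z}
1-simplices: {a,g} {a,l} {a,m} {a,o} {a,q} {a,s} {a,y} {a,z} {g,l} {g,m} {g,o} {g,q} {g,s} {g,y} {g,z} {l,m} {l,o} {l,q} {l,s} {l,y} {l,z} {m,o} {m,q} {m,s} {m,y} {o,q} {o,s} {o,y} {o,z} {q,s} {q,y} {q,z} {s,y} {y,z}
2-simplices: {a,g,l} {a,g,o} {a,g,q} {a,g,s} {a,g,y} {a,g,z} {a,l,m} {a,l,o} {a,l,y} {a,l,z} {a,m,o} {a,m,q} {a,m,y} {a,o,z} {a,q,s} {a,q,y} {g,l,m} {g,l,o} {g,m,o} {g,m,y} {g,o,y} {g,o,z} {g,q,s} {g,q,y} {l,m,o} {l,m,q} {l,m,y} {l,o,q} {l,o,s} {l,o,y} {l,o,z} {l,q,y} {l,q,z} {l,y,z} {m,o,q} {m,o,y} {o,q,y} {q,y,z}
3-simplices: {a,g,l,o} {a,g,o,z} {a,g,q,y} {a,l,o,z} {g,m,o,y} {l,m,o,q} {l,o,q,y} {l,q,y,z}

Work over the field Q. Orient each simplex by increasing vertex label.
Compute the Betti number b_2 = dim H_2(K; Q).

n_0=9 n_1=34 n_2=38 n_3=8  [Q]
∂1: piv[ag,al,am,ao,aq,as,ay,az] rk=8  ker:gl,gm,go,gq,gs,gy,gz,lm,lo,lq,ls,ly,lz,mo,mq,ms,my,oq,os,oy,oz,qs,qy,qz,sy,yz
∂2: piv[agl,ago,agq,ags,agy,agz,alm,alo,aly,alz,amo,amq,amy,aoz,aqs,aqy,glm,goy,lmq,loq,los,lqz,lyz] rk=23  ker:glo,gmo,gmy,goz,gqs,gqy,lmo,lmy,loy,loz,lqy,moq,moy,oqy,qyz
∂3: piv[aglo,agoz,agqy,aloz,gmoy,lmoq,loqy,lqyz] rk=8
b_2=(38−23)−8=7

b_2=7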